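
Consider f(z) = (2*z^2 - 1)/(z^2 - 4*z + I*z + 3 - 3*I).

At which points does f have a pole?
The singularities of f are the zeros of the denominator. Factoring,
  z^2 - 4*z + I*z + 3 - 3*I = (z - 3)*(z - 1 + I)
so the candidates are z = 3, z = 1 - I.

Check the numerator P(z) = 2*z^2 - 1 at each one:
  P(3) = 17 ≠ 0, so z = 3 is a (simple) pole.
  P(1 - I) = -1 - 4*I ≠ 0, so z = 1 - I is a (simple) pole.

Poles of f: {1 - I, 3}

Final answer: {1 - I, 3}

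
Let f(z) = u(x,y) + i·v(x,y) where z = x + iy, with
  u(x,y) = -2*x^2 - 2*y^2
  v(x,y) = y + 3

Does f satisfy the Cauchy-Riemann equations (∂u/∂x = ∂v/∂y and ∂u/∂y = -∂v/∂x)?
∂u/∂x = -4*x
∂v/∂y = 1
∂u/∂y = -4*y
∂v/∂x = 0
∂u/∂x ≠ ∂v/∂y and ∂u/∂y ≠ -∂v/∂x; the Cauchy-Riemann equations are not satisfied, so f is not analytic.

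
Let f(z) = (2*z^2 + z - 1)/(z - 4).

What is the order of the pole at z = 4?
1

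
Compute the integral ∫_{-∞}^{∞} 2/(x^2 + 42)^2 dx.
Let f(z) = 2/(z^2 + 42)^2. The denominator has no real zeros and deg Q - deg P = 4 ≥ 2, so the integral of f over the upper semicircle |z| = R tends to 0 as R → ∞. Closing the contour in the upper half-plane,
  ∫_{-∞}^{∞} f(x) dx = 2πi · Σ Res(f, z_k)  over the poles with Im z_k > 0.

Zeros of the denominator: z^2 + 42 = 0 gives z = ±sqrt(42)*I.
Upper half-plane: z = sqrt(42)*I (a pole of order 2).

Write f(z) = g(z)/(z - sqrt(42)*I)^2 with g(z) = 2/(z + sqrt(42)*I)^2. For a double pole, Res(f, z₀) = g'(z₀):
  g'(z) = -4/(z + sqrt(42)*I)^3
  Res(f, sqrt(42)*I) = g'(sqrt(42)*I) = -sqrt(42)*I/3528

∫_{-∞}^{∞} f(x) dx = 2πi · (-sqrt(42)*I/3528) = sqrt(42)*pi/1764

Final answer: sqrt(42)*pi/1764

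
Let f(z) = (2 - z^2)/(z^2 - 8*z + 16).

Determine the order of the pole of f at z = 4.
Factor the denominator:
  z^2 - 8*z + 16 = (z - 4)^2

The numerator P(z) = 2 - z^2 has P(4) = -14 ≠ 0, so no factor of (z - 4) cancels.
Near z = 4 we can therefore write f(z) = g(z)/(z - 4)^2 with g analytic at 4 and g(4) ≠ 0 (g is just the numerator).

Hence z = 4 is a pole of order 2.

Final answer: 2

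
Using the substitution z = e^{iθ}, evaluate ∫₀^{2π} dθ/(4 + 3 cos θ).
Let J = ∫₀^{2π} dθ/(4 + 3 cos θ).
Put z = e^{iθ}: then cos θ = (z + 1/z)/2, dθ = dz/(iz), and z runs once counterclockwise around |z| = 1:
  J = ∮_{|z|=1} 1/(4 + 3*(z + 1/z)/2) · dz/(iz) = (2/i) ∮_{|z|=1} dz/(3*z^2 + 8*z + 3).
The roots of 3*z^2 + 8*z + 3 are z = (-4 ± sqrt(4^2 - 3^2))/3, with sqrt(7) = sqrt(7); their product is 1, so only z₊ = -4/3 + sqrt(7)/3 lies inside the unit circle (z₋ = -4/3 - sqrt(7)/3 lies outside).
z₊ is a simple zero of q(z) = 3*z^2 + 8*z + 3, so Res(1/q, z₊) = 1/q'(z₊) with q'(z) = 6*z + 8; and q'(z₊) = 3*(z₊ - z₋) = 2*sqrt(7).
Therefore J = (2/i) · 2πi · 1/(2*sqrt(7)) = 2*pi/(sqrt(7)) = 2*sqrt(7)*pi/7

Final answer: 2*sqrt(7)*pi/7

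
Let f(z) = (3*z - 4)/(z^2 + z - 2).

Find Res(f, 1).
Write f(z) = P(z)/Q(z) with P(z) = 3*z - 4 and Q(z) = z^2 + z - 2.
The denominator factors as Q(z) = (z - 1)*(z + 2), so z = 1 is a simple zero of Q and P is analytic there; z = 1 is therefore a simple pole and
  Res(f, z₀) = P(z₀)/Q'(z₀).

Q'(z) = 2*z + 1, so Q'(1) = 3.
P(1) = -1.

Res(f, 1) = (-1)/(3) = -1/3

Final answer: -1/3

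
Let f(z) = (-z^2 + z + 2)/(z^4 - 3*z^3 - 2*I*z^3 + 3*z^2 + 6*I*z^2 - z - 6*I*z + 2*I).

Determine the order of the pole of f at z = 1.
Factor the denominator:
  z^4 - 3*z^3 - 2*I*z^3 + 3*z^2 + 6*I*z^2 - z - 6*I*z + 2*I = (z - 1)^3*(z - 2*I)

The numerator P(z) = -z^2 + z + 2 has P(1) = 2 ≠ 0, so no factor of (z - 1) cancels.
Near z = 1 we can therefore write f(z) = g(z)/(z - 1)^3 with g analytic at 1 and g(1) ≠ 0 (g is the numerator divided by the remaining denominator factors).

Hence z = 1 is a pole of order 3.

Final answer: 3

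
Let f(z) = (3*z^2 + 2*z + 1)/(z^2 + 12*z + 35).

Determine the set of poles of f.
{-7, -5}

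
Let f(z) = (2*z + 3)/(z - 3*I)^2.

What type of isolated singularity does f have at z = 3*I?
pole of order 2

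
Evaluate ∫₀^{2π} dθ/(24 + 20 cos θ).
Let J = ∫₀^{2π} dθ/(24 + 20 cos θ).
Put z = e^{iθ}: then cos θ = (z + 1/z)/2, dθ = dz/(iz), and z runs once counterclockwise around |z| = 1:
  J = ∮_{|z|=1} 1/(24 + 20*(z + 1/z)/2) · dz/(iz) = (2/i) ∮_{|z|=1} dz/(20*z^2 + 48*z + 20).
The roots of 20*z^2 + 48*z + 20 are z = (-24 ± sqrt(24^2 - 20^2))/20, with sqrt(176) = 4*sqrt(11); their product is 1, so only z₊ = -6/5 + sqrt(11)/5 lies inside the unit circle (z₋ = -6/5 - sqrt(11)/5 lies outside).
z₊ is a simple zero of q(z) = 20*z^2 + 48*z + 20, so Res(1/q, z₊) = 1/q'(z₊) with q'(z) = 40*z + 48; and q'(z₊) = 20*(z₊ - z₋) = 8*sqrt(11).
Therefore J = (2/i) · 2πi · 1/(8*sqrt(11)) = 2*pi/(4*sqrt(11)) = sqrt(11)*pi/22

Final answer: sqrt(11)*pi/22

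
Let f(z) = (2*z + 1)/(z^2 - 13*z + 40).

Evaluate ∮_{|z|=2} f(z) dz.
By the residue theorem, ∮_C f(z) dz = 2πi · (sum of the residues of f at the poles inside |z| = 2).

The denominator factors as (z - 8)*(z - 5), so the singularities of f are simple poles at z = 8, z = 5.
  |8|² = 64 > 4 = 2², so this pole is outside the contour.
  |5|² = 25 > 4 = 2², so this pole is outside the contour.

No pole lies inside the contour, so f is analytic on and inside C and the integral is 0 (Cauchy's theorem).

Final answer: 0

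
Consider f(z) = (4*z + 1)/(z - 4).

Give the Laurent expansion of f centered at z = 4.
Put w = z - (4), i.e. z = w + 4. The denominator is w, so it suffices to rewrite the numerator in powers of w.

P(z) = 4*z + 1
P(w + 4) = 17 + 4*w

Dividing each term by w:
  f = 17/w + 4

Substituting back w = z - 4:
  f(z) = 17/(z - 4) + 4

The series is finite because the numerator is a polynomial; the negative powers form the principal part, and the coefficient of 1/(z - 4) gives Res(f, 4) = 17.

Final answer: 17/(z - 4) + 4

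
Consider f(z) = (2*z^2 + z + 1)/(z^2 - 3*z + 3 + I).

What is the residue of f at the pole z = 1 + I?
8/5 - 9*I/5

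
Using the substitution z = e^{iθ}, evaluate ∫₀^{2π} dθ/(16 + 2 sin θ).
sqrt(7)*pi/21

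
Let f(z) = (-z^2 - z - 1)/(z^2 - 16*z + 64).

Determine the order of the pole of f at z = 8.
Factor the denominator:
  z^2 - 16*z + 64 = (z - 8)^2

The numerator P(z) = -z^2 - z - 1 has P(8) = -73 ≠ 0, so no factor of (z - 8) cancels.
Near z = 8 we can therefore write f(z) = g(z)/(z - 8)^2 with g analytic at 8 and g(8) ≠ 0 (g is just the numerator).

Hence z = 8 is a pole of order 2.

Final answer: 2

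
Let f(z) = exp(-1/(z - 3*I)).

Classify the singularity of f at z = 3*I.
Let u = z - 3*I. Then
  e^(-1/u) = Σ_{k≥0} (-1)^k/(k!·u^k) = 1 - 1/u + 1/(2*u^2) - 1/(6*u^3) + ...
which has infinitely many negative powers of u, so exp(-1/(z - 3*I)) has an essential singularity at z = 3*I.
So the singularity is essential.

Final answer: essential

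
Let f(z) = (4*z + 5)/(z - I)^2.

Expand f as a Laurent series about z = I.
Put w = z - (I), i.e. z = w + I. The denominator is w^2, so it suffices to rewrite the numerator in powers of w.

P(z) = 4*z + 5
P(w + I) = 5 + 4*I + 4*w

Dividing each term by w^2:
  f = (5 + 4*I)/w^2 + 4/w

Substituting back w = z - I:
  f(z) = (5 + 4*I)/(z - I)^2 + 4/(z - I)

The series is finite because the numerator is a polynomial; the negative powers form the principal part, and the coefficient of 1/(z - I) gives Res(f, I) = 4.

Final answer: (5 + 4*I)/(z - I)^2 + 4/(z - I)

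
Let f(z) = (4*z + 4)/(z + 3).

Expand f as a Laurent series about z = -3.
Put w = z - (-3), i.e. z = w - 3. The denominator is w, so it suffices to rewrite the numerator in powers of w.

P(z) = 4*z + 4
P(w - 3) = -8 + 4*w

Dividing each term by w:
  f = -8/w + 4

Substituting back w = z + 3:
  f(z) = -8/(z + 3) + 4

The series is finite because the numerator is a polynomial; the negative powers form the principal part, and the coefficient of 1/(z + 3) gives Res(f, -3) = -8.

Final answer: -8/(z + 3) + 4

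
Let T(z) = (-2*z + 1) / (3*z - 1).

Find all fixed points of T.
T(z) = z means -2*z + 1 = z*(3*z - 1), i.e.
  3*z^2 + z - 1 = 0.
Discriminant: (1)^2 - 4*(3)*(-1) = 13, so the roots are real.
  z = (-1 ± sqrt(13))/(2*(3))
Fixed points: {-sqrt(13)/6 - 1/6, -1/6 + sqrt(13)/6}

Final answer: {-sqrt(13)/6 - 1/6, -1/6 + sqrt(13)/6}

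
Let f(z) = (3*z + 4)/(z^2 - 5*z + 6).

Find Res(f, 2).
Write f(z) = P(z)/Q(z) with P(z) = 3*z + 4 and Q(z) = z^2 - 5*z + 6.
The denominator factors as Q(z) = (z - 3)*(z - 2), so z = 2 is a simple zero of Q and P is analytic there; z = 2 is therefore a simple pole and
  Res(f, z₀) = P(z₀)/Q'(z₀).

Q'(z) = 2*z - 5, so Q'(2) = -1.
P(2) = 10.

Res(f, 2) = (10)/(-1) = -10

Final answer: -10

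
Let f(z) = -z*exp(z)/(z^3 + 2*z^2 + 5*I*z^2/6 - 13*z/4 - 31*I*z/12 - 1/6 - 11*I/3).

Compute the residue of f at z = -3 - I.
Write f(z) = P(z)/Q(z) with P(z) = -z*exp(z) and Q(z) = z^3 + 2*z^2 + 5*I*z^2/6 - 13*z/4 - 31*I*z/12 - 1/6 - 11*I/3.
The denominator factors as Q(z) = (z - 3/2 - 2*I/3)*(z + 1/2 + I/2)*(z + 3 + I), so z = -3 - I is a simple zero of Q and P is analytic there; z = -3 - I is therefore a simple pole and
  Res(f, z₀) = P(z₀)/Q'(z₀).

Q'(z) = 3*z^2 + 4*z + 5*I*z/3 - 13/4 - 31*I/12, so Q'(-3 - I) = 125/12 + 77*I/12.
P(-3 - I) = (3 + I)*exp(-3 - I).

Res(f, -3 - I) = ((3 + I)*exp(-3 - I))/(125/12 + 77*I/12) = (2712/10777 - 636*I/10777)*exp(-3 - I)

Final answer: (2712/10777 - 636*I/10777)*exp(-3 - I)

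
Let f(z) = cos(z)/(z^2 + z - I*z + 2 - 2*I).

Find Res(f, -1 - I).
Write f(z) = P(z)/Q(z) with P(z) = cos(z) and Q(z) = z^2 + z - I*z + 2 - 2*I.
The denominator factors as Q(z) = (z - 2*I)*(z + 1 + I), so z = -1 - I is a simple zero of Q and P is analytic there; z = -1 - I is therefore a simple pole and
  Res(f, z₀) = P(z₀)/Q'(z₀).

Q'(z) = 2*z + 1 - I, so Q'(-1 - I) = -1 - 3*I.
P(-1 - I) = cos(1 + I).

Res(f, -1 - I) = (cos(1 + I))/(-1 - 3*I) = (-1/10 + 3*I/10)*cos(1 + I)

Final answer: (-1/10 + 3*I/10)*cos(1 + I)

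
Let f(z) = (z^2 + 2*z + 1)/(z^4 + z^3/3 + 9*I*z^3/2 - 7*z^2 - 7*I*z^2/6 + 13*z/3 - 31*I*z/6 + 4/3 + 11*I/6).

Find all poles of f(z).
The singularities of f are the zeros of the denominator. Factoring,
  z^4 + z^3/3 + 9*I*z^3/2 - 7*z^2 - 7*I*z^2/6 + 13*z/3 - 31*I*z/6 + 4/3 + 11*I/6 = (z + I/2)*(z + 1/3 + 2*I)*(z + 1 + 2*I)*(z - 1)
so the candidates are z = -I/2, z = -1/3 - 2*I, z = -1 - 2*I, z = 1.

Check the numerator P(z) = z^2 + 2*z + 1 at each one:
  P(-I/2) = 3/4 - I ≠ 0, so z = -I/2 is a (simple) pole.
  P(-1/3 - 2*I) = -32/9 - 8*I/3 ≠ 0, so z = -1/3 - 2*I is a (simple) pole.
  P(-1 - 2*I) = -4 ≠ 0, so z = -1 - 2*I is a (simple) pole.
  P(1) = 4 ≠ 0, so z = 1 is a (simple) pole.

Poles of f: {-1 - 2*I, -1/3 - 2*I, -I/2, 1}

Final answer: {-1 - 2*I, -1/3 - 2*I, -I/2, 1}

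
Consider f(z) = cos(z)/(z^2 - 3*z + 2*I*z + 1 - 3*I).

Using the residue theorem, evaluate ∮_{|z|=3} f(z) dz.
By the residue theorem, ∮_C f(z) dz = 2πi · (sum of the residues of f at the poles inside |z| = 3).

The denominator factors as (z - 2 + I)*(z - 1 + I), so the singularities of f are simple poles at z = 2 - I, z = 1 - I.
  |2 - I|² = 5 < 9 = 3², so this pole is inside the contour.
  |1 - I|² = 2 < 9 = 3², so this pole is inside the contour.

With P(z) = cos(z) and Q(z) = z^2 - 3*z + 2*I*z + 1 - 3*I, each pole is simple, so Res(f, z₀) = P(z₀)/Q'(z₀) with Q'(z) = 2*z - 3 + 2*I.
  Res(f, 2 - I) = P(2 - I)/Q'(2 - I) = (cos(2 - I))/(1) = cos(2 - I)
  Res(f, 1 - I) = P(1 - I)/Q'(1 - I) = (cos(1 - I))/(-1) = -cos(1 - I)

Sum of residues inside C: -cos(1 - I) + cos(2 - I)
∮_C f(z) dz = 2πi · (-cos(1 - I) + cos(2 - I)) = -2*I*pi*cos(1 - I) + 2*I*pi*cos(2 - I)

Final answer: -2*I*pi*cos(1 - I) + 2*I*pi*cos(2 - I)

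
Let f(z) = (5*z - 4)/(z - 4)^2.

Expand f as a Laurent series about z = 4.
Put w = z - (4), i.e. z = w + 4. The denominator is w^2, so it suffices to rewrite the numerator in powers of w.

P(z) = 5*z - 4
P(w + 4) = 16 + 5*w

Dividing each term by w^2:
  f = 16/w^2 + 5/w

Substituting back w = z - 4:
  f(z) = 16/(z - 4)^2 + 5/(z - 4)

The series is finite because the numerator is a polynomial; the negative powers form the principal part, and the coefficient of 1/(z - 4) gives Res(f, 4) = 5.

Final answer: 16/(z - 4)^2 + 5/(z - 4)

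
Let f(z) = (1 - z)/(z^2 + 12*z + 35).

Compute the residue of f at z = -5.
Write f(z) = P(z)/Q(z) with P(z) = 1 - z and Q(z) = z^2 + 12*z + 35.
The denominator factors as Q(z) = (z + 7)*(z + 5), so z = -5 is a simple zero of Q and P is analytic there; z = -5 is therefore a simple pole and
  Res(f, z₀) = P(z₀)/Q'(z₀).

Q'(z) = 2*z + 12, so Q'(-5) = 2.
P(-5) = 6.

Res(f, -5) = (6)/(2) = 3

Final answer: 3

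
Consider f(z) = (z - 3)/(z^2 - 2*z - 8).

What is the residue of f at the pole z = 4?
1/6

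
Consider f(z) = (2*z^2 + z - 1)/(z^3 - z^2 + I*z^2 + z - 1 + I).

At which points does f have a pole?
The singularities of f are the zeros of the denominator. Factoring,
  z^3 - z^2 + I*z^2 + z - 1 + I = (z - I)*(z - 1 + I)*(z + I)
so the candidates are z = I, z = 1 - I, z = -I.

Check the numerator P(z) = 2*z^2 + z - 1 at each one:
  P(I) = -3 + I ≠ 0, so z = I is a (simple) pole.
  P(1 - I) = -5*I ≠ 0, so z = 1 - I is a (simple) pole.
  P(-I) = -3 - I ≠ 0, so z = -I is a (simple) pole.

Poles of f: {-I, I, 1 - I}

Final answer: {-I, I, 1 - I}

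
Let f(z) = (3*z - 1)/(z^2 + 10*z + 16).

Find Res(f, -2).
Write f(z) = P(z)/Q(z) with P(z) = 3*z - 1 and Q(z) = z^2 + 10*z + 16.
The denominator factors as Q(z) = (z + 2)*(z + 8), so z = -2 is a simple zero of Q and P is analytic there; z = -2 is therefore a simple pole and
  Res(f, z₀) = P(z₀)/Q'(z₀).

Q'(z) = 2*z + 10, so Q'(-2) = 6.
P(-2) = -7.

Res(f, -2) = (-7)/(6) = -7/6

Final answer: -7/6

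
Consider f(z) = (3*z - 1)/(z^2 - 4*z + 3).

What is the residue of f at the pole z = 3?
Write f(z) = P(z)/Q(z) with P(z) = 3*z - 1 and Q(z) = z^2 - 4*z + 3.
The denominator factors as Q(z) = (z - 3)*(z - 1), so z = 3 is a simple zero of Q and P is analytic there; z = 3 is therefore a simple pole and
  Res(f, z₀) = P(z₀)/Q'(z₀).

Q'(z) = 2*z - 4, so Q'(3) = 2.
P(3) = 8.

Res(f, 3) = (8)/(2) = 4

Final answer: 4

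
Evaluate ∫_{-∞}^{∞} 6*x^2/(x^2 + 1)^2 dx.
Let f(z) = 6*z^2/(z^2 + 1)^2. The denominator has no real zeros and deg Q - deg P = 2 ≥ 2, so the integral of f over the upper semicircle |z| = R tends to 0 as R → ∞. Closing the contour in the upper half-plane,
  ∫_{-∞}^{∞} f(x) dx = 2πi · Σ Res(f, z_k)  over the poles with Im z_k > 0.

Zeros of the denominator: z^2 + 1 = 0 gives z = ±I.
Upper half-plane: z = I (a pole of order 2).

Write f(z) = g(z)/(z - I)^2 with g(z) = 6*z^2/(z + I)^2. For a double pole, Res(f, z₀) = g'(z₀):
  g'(z) = 12*I*z/(z + I)^3
  Res(f, I) = g'(I) = -3*I/2

∫_{-∞}^{∞} f(x) dx = 2πi · (-3*I/2) = 3*pi

Final answer: 3*pi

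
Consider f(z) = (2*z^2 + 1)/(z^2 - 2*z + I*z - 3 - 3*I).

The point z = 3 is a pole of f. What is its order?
Factor the denominator:
  z^2 - 2*z + I*z - 3 - 3*I = (z - 3)*(z + 1 + I)

The numerator P(z) = 2*z^2 + 1 has P(3) = 19 ≠ 0, so no factor of (z - 3) cancels.
Near z = 3 we can therefore write f(z) = g(z)/(z - 3) with g analytic at 3 and g(3) ≠ 0 (g is the numerator divided by the remaining denominator factors).

Hence z = 3 is a pole of order 1.

Final answer: 1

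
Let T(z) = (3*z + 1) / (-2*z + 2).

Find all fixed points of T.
{-1/4 - sqrt(7)*I/4, -1/4 + sqrt(7)*I/4}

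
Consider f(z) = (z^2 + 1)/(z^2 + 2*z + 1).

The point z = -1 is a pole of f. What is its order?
2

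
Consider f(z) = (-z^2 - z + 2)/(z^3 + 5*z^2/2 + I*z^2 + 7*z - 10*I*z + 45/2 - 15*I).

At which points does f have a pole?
{-2 - 3*I, -2 - I, 3/2 + 3*I}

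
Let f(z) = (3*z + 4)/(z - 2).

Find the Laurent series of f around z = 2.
10/(z - 2) + 3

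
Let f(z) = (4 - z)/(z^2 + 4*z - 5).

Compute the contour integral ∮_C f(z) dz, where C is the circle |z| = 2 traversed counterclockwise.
By the residue theorem, ∮_C f(z) dz = 2πi · (sum of the residues of f at the poles inside |z| = 2).

The denominator factors as (z + 5)*(z - 1), so the singularities of f are simple poles at z = -5, z = 1.
  |-5|² = 25 > 4 = 2², so this pole is outside the contour.
  |1|² = 1 < 4 = 2², so this pole is inside the contour.

With P(z) = 4 - z and Q(z) = z^2 + 4*z - 5, each pole is simple, so Res(f, z₀) = P(z₀)/Q'(z₀) with Q'(z) = 2*z + 4.
  Res(f, 1) = P(1)/Q'(1) = (3)/(6) = 1/2

∮_C f(z) dz = 2πi · (1/2) = I*pi

Final answer: I*pi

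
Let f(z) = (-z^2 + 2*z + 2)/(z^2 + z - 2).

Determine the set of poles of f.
The singularities of f are the zeros of the denominator. Factoring,
  z^2 + z - 2 = (z + 2)*(z - 1)
so the candidates are z = -2, z = 1.

Check the numerator P(z) = -z^2 + 2*z + 2 at each one:
  P(-2) = -6 ≠ 0, so z = -2 is a (simple) pole.
  P(1) = 3 ≠ 0, so z = 1 is a (simple) pole.

Poles of f: {-2, 1}

Final answer: {-2, 1}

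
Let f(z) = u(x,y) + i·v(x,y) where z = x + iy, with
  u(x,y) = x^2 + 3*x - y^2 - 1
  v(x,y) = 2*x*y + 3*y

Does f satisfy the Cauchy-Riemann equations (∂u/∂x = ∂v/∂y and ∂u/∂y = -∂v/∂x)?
∂u/∂x = 2*x + 3
∂v/∂y = 2*x + 3
∂u/∂y = -2*y
∂v/∂x = 2*y
∂u/∂x = ∂v/∂y and ∂u/∂y = -∂v/∂x hold identically; f is analytic.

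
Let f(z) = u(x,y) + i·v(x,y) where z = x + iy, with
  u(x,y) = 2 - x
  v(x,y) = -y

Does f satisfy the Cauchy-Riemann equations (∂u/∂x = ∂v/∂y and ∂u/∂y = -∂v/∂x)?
∂u/∂x = -1
∂v/∂y = -1
∂u/∂y = 0
∂v/∂x = 0
∂u/∂x = ∂v/∂y and ∂u/∂y = -∂v/∂x hold identically; f is analytic.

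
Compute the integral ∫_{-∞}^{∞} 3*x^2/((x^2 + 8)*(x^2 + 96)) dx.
Let f(z) = 3*z^2/((z^2 + 8)*(z^2 + 96)). The denominator has no real zeros and deg Q - deg P = 2 ≥ 2, so the integral of f over the upper semicircle |z| = R tends to 0 as R → ∞. Closing the contour in the upper half-plane,
  ∫_{-∞}^{∞} f(x) dx = 2πi · Σ Res(f, z_k)  over the poles with Im z_k > 0.

Zeros of the denominator: z^2 + 96 = 0 gives z = ±4*sqrt(6)*I; z^2 + 8 = 0 gives z = ±2*sqrt(2)*I.
Upper half-plane: z = 2*sqrt(2)*I, z = 4*sqrt(6)*I (simple).

Each pole is a simple zero of Q(z) = z^4 + 104*z^2 + 768, so Res(f, z₀) = P(z₀)/Q'(z₀) with P(z) = 3*z^2, Q'(z) = 4*z^3 + 208*z:
  Res(f, 2*sqrt(2)*I) = (-24)/(352*sqrt(2)*I) = 3*sqrt(2)*I/88
  Res(f, 4*sqrt(6)*I) = (-288)/(-704*sqrt(6)*I) = -3*sqrt(6)*I/44

Sum of residues: 3*I*(-2*sqrt(6) + sqrt(2))/88
∫_{-∞}^{∞} f(x) dx = 2πi · (3*I*(-2*sqrt(6) + sqrt(2))/88) = 3*pi*(-sqrt(2) + 2*sqrt(6))/44

Final answer: 3*pi*(-sqrt(2) + 2*sqrt(6))/44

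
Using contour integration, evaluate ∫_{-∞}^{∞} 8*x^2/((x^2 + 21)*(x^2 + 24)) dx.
Let f(z) = 8*z^2/((z^2 + 21)*(z^2 + 24)). The denominator has no real zeros and deg Q - deg P = 2 ≥ 2, so the integral of f over the upper semicircle |z| = R tends to 0 as R → ∞. Closing the contour in the upper half-plane,
  ∫_{-∞}^{∞} f(x) dx = 2πi · Σ Res(f, z_k)  over the poles with Im z_k > 0.

Zeros of the denominator: z^2 + 24 = 0 gives z = ±2*sqrt(6)*I; z^2 + 21 = 0 gives z = ±sqrt(21)*I.
Upper half-plane: z = sqrt(21)*I, z = 2*sqrt(6)*I (simple).

Each pole is a simple zero of Q(z) = z^4 + 45*z^2 + 504, so Res(f, z₀) = P(z₀)/Q'(z₀) with P(z) = 8*z^2, Q'(z) = 4*z^3 + 90*z:
  Res(f, sqrt(21)*I) = (-168)/(6*sqrt(21)*I) = 4*sqrt(21)*I/3
  Res(f, 2*sqrt(6)*I) = (-192)/(-12*sqrt(6)*I) = -8*sqrt(6)*I/3

Sum of residues: 4*I*(-2*sqrt(6) + sqrt(21))/3
∫_{-∞}^{∞} f(x) dx = 2πi · (4*I*(-2*sqrt(6) + sqrt(21))/3) = 8*pi*(-sqrt(21) + 2*sqrt(6))/3

Final answer: 8*pi*(-sqrt(21) + 2*sqrt(6))/3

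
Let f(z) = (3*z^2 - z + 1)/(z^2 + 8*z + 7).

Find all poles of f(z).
The singularities of f are the zeros of the denominator. Factoring,
  z^2 + 8*z + 7 = (z + 7)*(z + 1)
so the candidates are z = -7, z = -1.

Check the numerator P(z) = 3*z^2 - z + 1 at each one:
  P(-7) = 155 ≠ 0, so z = -7 is a (simple) pole.
  P(-1) = 5 ≠ 0, so z = -1 is a (simple) pole.

Poles of f: {-7, -1}

Final answer: {-7, -1}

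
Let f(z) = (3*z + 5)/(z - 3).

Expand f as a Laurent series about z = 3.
14/(z - 3) + 3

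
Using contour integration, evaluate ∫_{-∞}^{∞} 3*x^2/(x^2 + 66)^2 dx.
Let f(z) = 3*z^2/(z^2 + 66)^2. The denominator has no real zeros and deg Q - deg P = 2 ≥ 2, so the integral of f over the upper semicircle |z| = R tends to 0 as R → ∞. Closing the contour in the upper half-plane,
  ∫_{-∞}^{∞} f(x) dx = 2πi · Σ Res(f, z_k)  over the poles with Im z_k > 0.

Zeros of the denominator: z^2 + 66 = 0 gives z = ±sqrt(66)*I.
Upper half-plane: z = sqrt(66)*I (a pole of order 2).

Write f(z) = g(z)/(z - sqrt(66)*I)^2 with g(z) = 3*z^2/(z + sqrt(66)*I)^2. For a double pole, Res(f, z₀) = g'(z₀):
  g'(z) = 6*sqrt(66)*I*z/(z + sqrt(66)*I)^3
  Res(f, sqrt(66)*I) = g'(sqrt(66)*I) = -sqrt(66)*I/88

∫_{-∞}^{∞} f(x) dx = 2πi · (-sqrt(66)*I/88) = sqrt(66)*pi/44

Final answer: sqrt(66)*pi/44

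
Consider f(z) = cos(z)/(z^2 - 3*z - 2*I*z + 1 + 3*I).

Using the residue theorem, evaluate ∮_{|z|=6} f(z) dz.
By the residue theorem, ∮_C f(z) dz = 2πi · (sum of the residues of f at the poles inside |z| = 6).

The denominator factors as (z - 1 - I)*(z - 2 - I), so the singularities of f are simple poles at z = 1 + I, z = 2 + I.
  |1 + I|² = 2 < 36 = 6², so this pole is inside the contour.
  |2 + I|² = 5 < 36 = 6², so this pole is inside the contour.

With P(z) = cos(z) and Q(z) = z^2 - 3*z - 2*I*z + 1 + 3*I, each pole is simple, so Res(f, z₀) = P(z₀)/Q'(z₀) with Q'(z) = 2*z - 3 - 2*I.
  Res(f, 1 + I) = P(1 + I)/Q'(1 + I) = (cos(1 + I))/(-1) = -cos(1 + I)
  Res(f, 2 + I) = P(2 + I)/Q'(2 + I) = (cos(2 + I))/(1) = cos(2 + I)

Sum of residues inside C: cos(2 + I) - cos(1 + I)
∮_C f(z) dz = 2πi · (cos(2 + I) - cos(1 + I)) = -2*I*pi*cos(1 + I) + 2*I*pi*cos(2 + I)

Final answer: -2*I*pi*cos(1 + I) + 2*I*pi*cos(2 + I)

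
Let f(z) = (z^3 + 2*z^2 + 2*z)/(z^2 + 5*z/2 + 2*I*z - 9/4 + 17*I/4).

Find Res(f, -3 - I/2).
152/53 + 681*I/212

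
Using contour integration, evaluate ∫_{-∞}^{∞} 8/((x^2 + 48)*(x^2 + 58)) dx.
Let f(z) = 8/((z^2 + 48)*(z^2 + 58)). The denominator has no real zeros and deg Q - deg P = 4 ≥ 2, so the integral of f over the upper semicircle |z| = R tends to 0 as R → ∞. Closing the contour in the upper half-plane,
  ∫_{-∞}^{∞} f(x) dx = 2πi · Σ Res(f, z_k)  over the poles with Im z_k > 0.

Zeros of the denominator: z^2 + 48 = 0 gives z = ±4*sqrt(3)*I; z^2 + 58 = 0 gives z = ±sqrt(58)*I.
Upper half-plane: z = 4*sqrt(3)*I, z = sqrt(58)*I (simple).

Each pole is a simple zero of Q(z) = z^4 + 106*z^2 + 2784, so Res(f, z₀) = P(z₀)/Q'(z₀) with P(z) = 8, Q'(z) = 4*z^3 + 212*z:
  Res(f, 4*sqrt(3)*I) = (8)/(80*sqrt(3)*I) = -sqrt(3)*I/30
  Res(f, sqrt(58)*I) = (8)/(-20*sqrt(58)*I) = sqrt(58)*I/145

Sum of residues: I*(-sqrt(3)/30 + sqrt(58)/145)
∫_{-∞}^{∞} f(x) dx = 2πi · (I*(-sqrt(3)/30 + sqrt(58)/145)) = pi*(-6*sqrt(58) + 29*sqrt(3))/435

Final answer: pi*(-6*sqrt(58) + 29*sqrt(3))/435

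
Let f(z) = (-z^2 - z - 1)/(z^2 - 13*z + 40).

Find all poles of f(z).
The singularities of f are the zeros of the denominator. Factoring,
  z^2 - 13*z + 40 = (z - 8)*(z - 5)
so the candidates are z = 8, z = 5.

Check the numerator P(z) = -z^2 - z - 1 at each one:
  P(8) = -73 ≠ 0, so z = 8 is a (simple) pole.
  P(5) = -31 ≠ 0, so z = 5 is a (simple) pole.

Poles of f: {5, 8}

Final answer: {5, 8}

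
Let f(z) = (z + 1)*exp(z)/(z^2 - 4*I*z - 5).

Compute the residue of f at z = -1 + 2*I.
-I*exp(-1 + 2*I)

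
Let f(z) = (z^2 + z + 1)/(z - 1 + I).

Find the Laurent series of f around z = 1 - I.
Put w = z - (1 - I), i.e. z = w + 1 - I. The denominator is w, so it suffices to rewrite the numerator in powers of w.

P(z) = z^2 + z + 1
P(w + 1 - I) = 2 - 3*I + (3 - 2*I)*w + w^2

Dividing each term by w:
  f = (2 - 3*I)/w + 3 - 2*I + w

Substituting back w = z - 1 + I:
  f(z) = (2 - 3*I)/(z - 1 + I) + 3 - 2*I + (z - 1 + I)

The series is finite because the numerator is a polynomial; the negative powers form the principal part, and the coefficient of 1/(z - 1 + I) gives Res(f, 1 - I) = 2 - 3*I.

Final answer: (2 - 3*I)/(z - 1 + I) + 3 - 2*I + (z - 1 + I)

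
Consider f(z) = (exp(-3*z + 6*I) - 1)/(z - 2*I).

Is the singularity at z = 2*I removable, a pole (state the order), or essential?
Let u = z - 2*I. The exponent is -3*z + 6*I = -3u, so
  f = (e^(-3u) - 1)/u = ((-3u) + (-3u)^2/2 + (-3u)^3/6 + ...)/u = -3 + (9/2)*u + (-9/2)*u^2 + ...
The Laurent expansion about u = 0 has no negative powers; equivalently lim_{z→2*I} f(z) = -3 exists and is finite.
So the singularity is removable.

Final answer: removable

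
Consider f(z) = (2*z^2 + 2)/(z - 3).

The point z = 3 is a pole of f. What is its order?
1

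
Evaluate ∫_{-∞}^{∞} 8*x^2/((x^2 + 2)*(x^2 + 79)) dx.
Let f(z) = 8*z^2/((z^2 + 2)*(z^2 + 79)). The denominator has no real zeros and deg Q - deg P = 2 ≥ 2, so the integral of f over the upper semicircle |z| = R tends to 0 as R → ∞. Closing the contour in the upper half-plane,
  ∫_{-∞}^{∞} f(x) dx = 2πi · Σ Res(f, z_k)  over the poles with Im z_k > 0.

Zeros of the denominator: z^2 + 2 = 0 gives z = ±sqrt(2)*I; z^2 + 79 = 0 gives z = ±sqrt(79)*I.
Upper half-plane: z = sqrt(2)*I, z = sqrt(79)*I (simple).

Each pole is a simple zero of Q(z) = z^4 + 81*z^2 + 158, so Res(f, z₀) = P(z₀)/Q'(z₀) with P(z) = 8*z^2, Q'(z) = 4*z^3 + 162*z:
  Res(f, sqrt(2)*I) = (-16)/(154*sqrt(2)*I) = 4*sqrt(2)*I/77
  Res(f, sqrt(79)*I) = (-632)/(-154*sqrt(79)*I) = -4*sqrt(79)*I/77

Sum of residues: 4*I*(-sqrt(79) + sqrt(2))/77
∫_{-∞}^{∞} f(x) dx = 2πi · (4*I*(-sqrt(79) + sqrt(2))/77) = 8*pi*(-sqrt(2) + sqrt(79))/77

Final answer: 8*pi*(-sqrt(2) + sqrt(79))/77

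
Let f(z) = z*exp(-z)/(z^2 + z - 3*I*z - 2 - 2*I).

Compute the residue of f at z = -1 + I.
Write f(z) = P(z)/Q(z) with P(z) = z*exp(-z) and Q(z) = z^2 + z - 3*I*z - 2 - 2*I.
The denominator factors as Q(z) = (z - 2*I)*(z + 1 - I), so z = -1 + I is a simple zero of Q and P is analytic there; z = -1 + I is therefore a simple pole and
  Res(f, z₀) = P(z₀)/Q'(z₀).

Q'(z) = 2*z + 1 - 3*I, so Q'(-1 + I) = -1 - I.
P(-1 + I) = (-1 + I)*exp(1 - I).

Res(f, -1 + I) = ((-1 + I)*exp(1 - I))/(-1 - I) = -I*exp(1 - I)

Final answer: -I*exp(1 - I)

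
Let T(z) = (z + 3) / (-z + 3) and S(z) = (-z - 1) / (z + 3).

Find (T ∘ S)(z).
(T ∘ S)(z) = T(S(z)) = ((1)*S(z) + (3))/((-1)*S(z) + (3)). Multiply numerator and denominator by z + 3:
  numerator:   (1)*(-z - 1) + (3)*(z + 3) = 2*z + 8
  denominator: (-1)*(-z - 1) + (3)*(z + 3) = 4*z + 10
(T ∘ S)(z) = (2*z + 8)/(4*z + 10) = (z + 4)/(2*z + 5)

Final answer: (z + 4)/(2*z + 5)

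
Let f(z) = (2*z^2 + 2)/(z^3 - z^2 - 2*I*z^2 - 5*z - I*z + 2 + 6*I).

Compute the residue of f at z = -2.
11/17 - 7*I/17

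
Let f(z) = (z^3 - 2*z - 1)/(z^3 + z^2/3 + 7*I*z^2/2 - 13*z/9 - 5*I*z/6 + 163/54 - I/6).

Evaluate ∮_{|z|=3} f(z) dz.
pi*(-33181/17649 + 11962*I/17649)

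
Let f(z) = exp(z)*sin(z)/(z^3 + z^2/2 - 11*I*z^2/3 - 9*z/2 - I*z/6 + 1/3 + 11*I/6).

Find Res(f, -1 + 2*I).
Write f(z) = P(z)/Q(z) with P(z) = exp(z)*sin(z) and Q(z) = z^3 + z^2/2 - 11*I*z^2/3 - 9*z/2 - I*z/6 + 1/3 + 11*I/6.
The denominator factors as Q(z) = (z - 1/2 - 2*I/3)*(z + 1 - 2*I)*(z - I), so z = -1 + 2*I is a simple zero of Q and P is analytic there; z = -1 + 2*I is therefore a simple pole and
  Res(f, z₀) = P(z₀)/Q'(z₀).

Q'(z) = 3*z^2 + z - 22*I*z/3 - 9/2 - I/6, so Q'(-1 + 2*I) = 1/6 - 17*I/6.
P(-1 + 2*I) = -exp(-1 + 2*I)*sin(1 - 2*I).

Res(f, -1 + 2*I) = (-exp(-1 + 2*I)*sin(1 - 2*I))/(1/6 - 17*I/6) = (-3/145 - 51*I/145)*exp(-1 + 2*I)*sin(1 - 2*I)

Final answer: (-3/145 - 51*I/145)*exp(-1 + 2*I)*sin(1 - 2*I)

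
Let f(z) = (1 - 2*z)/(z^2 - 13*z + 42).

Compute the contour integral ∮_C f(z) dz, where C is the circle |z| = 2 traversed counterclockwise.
By the residue theorem, ∮_C f(z) dz = 2πi · (sum of the residues of f at the poles inside |z| = 2).

The denominator factors as (z - 7)*(z - 6), so the singularities of f are simple poles at z = 7, z = 6.
  |7|² = 49 > 4 = 2², so this pole is outside the contour.
  |6|² = 36 > 4 = 2², so this pole is outside the contour.

No pole lies inside the contour, so f is analytic on and inside C and the integral is 0 (Cauchy's theorem).

Final answer: 0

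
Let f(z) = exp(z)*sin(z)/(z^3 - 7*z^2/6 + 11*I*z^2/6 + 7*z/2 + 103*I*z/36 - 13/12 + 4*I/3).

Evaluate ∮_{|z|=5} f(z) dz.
By the residue theorem, ∮_C f(z) dz = 2πi · (sum of the residues of f at the poles inside |z| = 5).

The denominator factors as (z - 3/2 + 3*I)*(z + 1/3 - 3*I/2)*(z + I/3), so the singularities of f are simple poles at z = 3/2 - 3*I, z = -1/3 + 3*I/2, z = -I/3.
  |3/2 - 3*I|² = 45/4 < 25 = 5², so this pole is inside the contour.
  |-1/3 + 3*I/2|² = 85/36 < 25 = 5², so this pole is inside the contour.
  |-I/3|² = 1/9 < 25 = 5², so this pole is inside the contour.

With P(z) = exp(z)*sin(z) and Q(z) = z^3 - 7*z^2/6 + 11*I*z^2/6 + 7*z/2 + 103*I*z/36 - 13/12 + 4*I/3, each pole is simple, so Res(f, z₀) = P(z₀)/Q'(z₀) with Q'(z) = 3*z^2 - 7*z/3 + 11*I*z/3 + 7/2 + 103*I/36.
  Res(f, 3/2 - 3*I) = P(3/2 - 3*I)/Q'(3/2 - 3*I) = (exp(3/2 - 3*I)*sin(3/2 - 3*I))/(-37/4 - 419*I/36) = (-5994/143225 + 7542*I/143225)*exp(3/2 - 3*I)*sin(3/2 - 3*I)
  Res(f, -1/3 + 3*I/2) = P(-1/3 + 3*I/2)/Q'(-1/3 + 3*I/2) = (-exp(-1/3 + 3*I/2)*sin(1/3 - 3*I/2))/(-275/36 - 175*I/36) = (198/2125 - 126*I/2125)*exp(-1/3 + 3*I/2)*sin(1/3 - 3*I/2)
  Res(f, -I/3) = P(-I/3)/Q'(-I/3) = (-I*exp(-I/3)*sinh(1/3))/(79/18 + 131*I/36) = (-4716/42125 - 5688*I/42125)*exp(-I/3)*sinh(1/3)

Sum of residues inside C: (-5994/143225 + 7542*I/143225)*exp(3/2 - 3*I)*sin(3/2 - 3*I) + (198/2125 - 126*I/2125)*exp(-1/3 + 3*I/2)*sin(1/3 - 3*I/2) + (-4716/42125 - 5688*I/42125)*exp(-I/3)*sinh(1/3)
∮_C f(z) dz = 2πi · ((-5994/143225 + 7542*I/143225)*exp(3/2 - 3*I)*sin(3/2 - 3*I) + (198/2125 - 126*I/2125)*exp(-1/3 + 3*I/2)*sin(1/3 - 3*I/2) + (-4716/42125 - 5688*I/42125)*exp(-I/3)*sinh(1/3)) = pi*(11376/42125 - 9432*I/42125)*exp(-I/3)*sinh(1/3) + pi*(252/2125 + 396*I/2125)*exp(-1/3 + 3*I/2)*sin(1/3 - 3*I/2) + pi*(-15084/143225 - 11988*I/143225)*exp(3/2 - 3*I)*sin(3/2 - 3*I)

Final answer: pi*(11376/42125 - 9432*I/42125)*exp(-I/3)*sinh(1/3) + pi*(252/2125 + 396*I/2125)*exp(-1/3 + 3*I/2)*sin(1/3 - 3*I/2) + pi*(-15084/143225 - 11988*I/143225)*exp(3/2 - 3*I)*sin(3/2 - 3*I)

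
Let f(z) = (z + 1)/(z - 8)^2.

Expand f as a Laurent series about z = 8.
Put w = z - (8), i.e. z = w + 8. The denominator is w^2, so it suffices to rewrite the numerator in powers of w.

P(z) = z + 1
P(w + 8) = 9 + w

Dividing each term by w^2:
  f = 9/w^2 + 1/w

Substituting back w = z - 8:
  f(z) = 9/(z - 8)^2 + 1/(z - 8)

The series is finite because the numerator is a polynomial; the negative powers form the principal part, and the coefficient of 1/(z - 8) gives Res(f, 8) = 1.

Final answer: 9/(z - 8)^2 + 1/(z - 8)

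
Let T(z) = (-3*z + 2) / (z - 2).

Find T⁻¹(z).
Set w = T(z) = (-3*z + 2) / (z - 2) and solve for z:
  w*(z - 2) = -3*z + 2
  -2*w + z*(w + 3) - 2 = 0
  z*(w + 3) = 2*w + 2
  z = (-2*w - 2)/(-w - 3)
Renaming the variable, T⁻¹(z) = (-2*z - 2)/(-z - 3) = (2*z + 2)/(z + 3).
(Check: ad - bc = 4 ≠ 0, so T is invertible.)

Final answer: (2*z + 2)/(z + 3)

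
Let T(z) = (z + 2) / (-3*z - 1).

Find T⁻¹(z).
Set w = T(z) = (z + 2) / (-3*z - 1) and solve for z:
  w*(-3*z - 1) = z + 2
  -w + z*(-3*w - 1) - 2 = 0
  z*(-3*w - 1) = w + 2
  z = (-w - 2)/(3*w + 1)
Renaming the variable, T⁻¹(z) = (-z - 2)/(3*z + 1).
(Check: ad - bc = 5 ≠ 0, so T is invertible.)

Final answer: (-z - 2)/(3*z + 1)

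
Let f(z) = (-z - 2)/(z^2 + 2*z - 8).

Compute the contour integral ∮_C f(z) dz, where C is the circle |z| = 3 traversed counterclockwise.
-4*I*pi/3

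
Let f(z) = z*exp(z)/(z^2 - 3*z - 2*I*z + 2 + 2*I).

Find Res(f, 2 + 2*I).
(6/5 - 2*I/5)*exp(2 + 2*I)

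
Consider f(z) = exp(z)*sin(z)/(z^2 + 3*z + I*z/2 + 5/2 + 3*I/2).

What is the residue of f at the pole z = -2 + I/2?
Write f(z) = P(z)/Q(z) with P(z) = exp(z)*sin(z) and Q(z) = z^2 + 3*z + I*z/2 + 5/2 + 3*I/2.
The denominator factors as Q(z) = (z + 2 - I/2)*(z + 1 + I), so z = -2 + I/2 is a simple zero of Q and P is analytic there; z = -2 + I/2 is therefore a simple pole and
  Res(f, z₀) = P(z₀)/Q'(z₀).

Q'(z) = 2*z + 3 + I/2, so Q'(-2 + I/2) = -1 + 3*I/2.
P(-2 + I/2) = -exp(-2 + I/2)*sin(2 - I/2).

Res(f, -2 + I/2) = (-exp(-2 + I/2)*sin(2 - I/2))/(-1 + 3*I/2) = (4/13 + 6*I/13)*exp(-2 + I/2)*sin(2 - I/2)

Final answer: (4/13 + 6*I/13)*exp(-2 + I/2)*sin(2 - I/2)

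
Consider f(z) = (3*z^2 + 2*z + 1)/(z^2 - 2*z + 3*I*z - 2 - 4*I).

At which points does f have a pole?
The singularities of f are the zeros of the denominator. Factoring,
  z^2 - 2*z + 3*I*z - 2 - 4*I = (z + 2*I)*(z - 2 + I)
so the candidates are z = -2*I, z = 2 - I.

Check the numerator P(z) = 3*z^2 + 2*z + 1 at each one:
  P(-2*I) = -11 - 4*I ≠ 0, so z = -2*I is a (simple) pole.
  P(2 - I) = 14 - 14*I ≠ 0, so z = 2 - I is a (simple) pole.

Poles of f: {-2*I, 2 - I}

Final answer: {-2*I, 2 - I}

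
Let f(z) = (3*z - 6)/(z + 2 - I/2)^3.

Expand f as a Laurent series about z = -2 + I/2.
(-12 + 3*I/2)/(z + 2 - I/2)^3 + 3/(z + 2 - I/2)^2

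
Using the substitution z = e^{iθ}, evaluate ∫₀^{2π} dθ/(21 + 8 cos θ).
Let J = ∫₀^{2π} dθ/(21 + 8 cos θ).
Put z = e^{iθ}: then cos θ = (z + 1/z)/2, dθ = dz/(iz), and z runs once counterclockwise around |z| = 1:
  J = ∮_{|z|=1} 1/(21 + 8*(z + 1/z)/2) · dz/(iz) = (2/i) ∮_{|z|=1} dz/(8*z^2 + 42*z + 8).
The roots of 8*z^2 + 42*z + 8 are z = (-21 ± sqrt(21^2 - 8^2))/8, with sqrt(377) = sqrt(377); their product is 1, so only z₊ = -21/8 + sqrt(377)/8 lies inside the unit circle (z₋ = -21/8 - sqrt(377)/8 lies outside).
z₊ is a simple zero of q(z) = 8*z^2 + 42*z + 8, so Res(1/q, z₊) = 1/q'(z₊) with q'(z) = 16*z + 42; and q'(z₊) = 8*(z₊ - z₋) = 2*sqrt(377).
Therefore J = (2/i) · 2πi · 1/(2*sqrt(377)) = 2*pi/(sqrt(377)) = 2*sqrt(377)*pi/377

Final answer: 2*sqrt(377)*pi/377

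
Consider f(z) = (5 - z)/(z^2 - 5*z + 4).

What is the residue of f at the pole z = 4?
Write f(z) = P(z)/Q(z) with P(z) = 5 - z and Q(z) = z^2 - 5*z + 4.
The denominator factors as Q(z) = (z - 4)*(z - 1), so z = 4 is a simple zero of Q and P is analytic there; z = 4 is therefore a simple pole and
  Res(f, z₀) = P(z₀)/Q'(z₀).

Q'(z) = 2*z - 5, so Q'(4) = 3.
P(4) = 1.

Res(f, 4) = (1)/(3) = 1/3

Final answer: 1/3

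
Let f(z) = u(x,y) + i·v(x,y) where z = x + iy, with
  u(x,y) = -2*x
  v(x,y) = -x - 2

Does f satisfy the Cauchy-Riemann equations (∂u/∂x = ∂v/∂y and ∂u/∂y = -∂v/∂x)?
∂u/∂x = -2
∂v/∂y = 0
∂u/∂y = 0
∂v/∂x = -1
∂u/∂x ≠ ∂v/∂y and ∂u/∂y ≠ -∂v/∂x; the Cauchy-Riemann equations are not satisfied, so f is not analytic.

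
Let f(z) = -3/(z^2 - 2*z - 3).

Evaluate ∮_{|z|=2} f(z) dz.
By the residue theorem, ∮_C f(z) dz = 2πi · (sum of the residues of f at the poles inside |z| = 2).

The denominator factors as (z - 3)*(z + 1), so the singularities of f are simple poles at z = 3, z = -1.
  |3|² = 9 > 4 = 2², so this pole is outside the contour.
  |-1|² = 1 < 4 = 2², so this pole is inside the contour.

With P(z) = -3 and Q(z) = z^2 - 2*z - 3, each pole is simple, so Res(f, z₀) = P(z₀)/Q'(z₀) with Q'(z) = 2*z - 2.
  Res(f, -1) = P(-1)/Q'(-1) = (-3)/(-4) = 3/4

∮_C f(z) dz = 2πi · (3/4) = 3*I*pi/2

Final answer: 3*I*pi/2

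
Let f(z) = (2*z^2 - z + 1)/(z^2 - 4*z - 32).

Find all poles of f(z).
The singularities of f are the zeros of the denominator. Factoring,
  z^2 - 4*z - 32 = (z + 4)*(z - 8)
so the candidates are z = -4, z = 8.

Check the numerator P(z) = 2*z^2 - z + 1 at each one:
  P(-4) = 37 ≠ 0, so z = -4 is a (simple) pole.
  P(8) = 121 ≠ 0, so z = 8 is a (simple) pole.

Poles of f: {-4, 8}

Final answer: {-4, 8}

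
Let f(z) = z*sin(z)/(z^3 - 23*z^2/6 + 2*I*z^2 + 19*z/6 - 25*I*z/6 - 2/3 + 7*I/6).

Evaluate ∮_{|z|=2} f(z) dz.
By the residue theorem, ∮_C f(z) dz = 2πi · (sum of the residues of f at the poles inside |z| = 2).

The denominator factors as (z - 2 + I)*(z - 3/2 + I)*(z - 1/3), so the singularities of f are simple poles at z = 2 - I, z = 3/2 - I, z = 1/3.
  |2 - I|² = 5 > 4 = 2², so this pole is outside the contour.
  |3/2 - I|² = 13/4 < 4 = 2², so this pole is inside the contour.
  |1/3|² = 1/9 < 4 = 2², so this pole is inside the contour.

With P(z) = z*sin(z) and Q(z) = z^3 - 23*z^2/6 + 2*I*z^2 + 19*z/6 - 25*I*z/6 - 2/3 + 7*I/6, each pole is simple, so Res(f, z₀) = P(z₀)/Q'(z₀) with Q'(z) = 3*z^2 - 23*z/3 + 4*I*z + 19/6 - 25*I/6.
  Res(f, 3/2 - I) = P(3/2 - I)/Q'(3/2 - I) = ((3/2 - I)*sin(3/2 - I))/(-7/12 + I/2) = (-198/85 - 24*I/85)*sin(3/2 - I)
  Res(f, 1/3) = P(1/3)/Q'(1/3) = (sin(1/3)/3)/(17/18 - 17*I/6) = (3/85 + 9*I/85)*sin(1/3)

Sum of residues inside C: (-198/85 - 24*I/85)*sin(3/2 - I) + (3/85 + 9*I/85)*sin(1/3)
∮_C f(z) dz = 2πi · ((-198/85 - 24*I/85)*sin(3/2 - I) + (3/85 + 9*I/85)*sin(1/3)) = pi*(48/85 - 396*I/85)*sin(3/2 - I) + pi*(-18/85 + 6*I/85)*sin(1/3)

Final answer: pi*(48/85 - 396*I/85)*sin(3/2 - I) + pi*(-18/85 + 6*I/85)*sin(1/3)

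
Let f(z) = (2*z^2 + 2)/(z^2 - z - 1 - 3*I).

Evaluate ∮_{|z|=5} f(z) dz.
By the residue theorem, ∮_C f(z) dz = 2πi · (sum of the residues of f at the poles inside |z| = 5).

The denominator factors as (z - 2 - I)*(z + 1 + I), so the singularities of f are simple poles at z = 2 + I, z = -1 - I.
  |2 + I|² = 5 < 25 = 5², so this pole is inside the contour.
  |-1 - I|² = 2 < 25 = 5², so this pole is inside the contour.

With P(z) = 2*z^2 + 2 and Q(z) = z^2 - z - 1 - 3*I, each pole is simple, so Res(f, z₀) = P(z₀)/Q'(z₀) with Q'(z) = 2*z - 1.
  Res(f, 2 + I) = P(2 + I)/Q'(2 + I) = (8 + 8*I)/(3 + 2*I) = 40/13 + 8*I/13
  Res(f, -1 - I) = P(-1 - I)/Q'(-1 - I) = (2 + 4*I)/(-3 - 2*I) = -14/13 - 8*I/13

Sum of residues inside C: 2
∮_C f(z) dz = 2πi · (2) = 4*I*pi

Final answer: 4*I*pi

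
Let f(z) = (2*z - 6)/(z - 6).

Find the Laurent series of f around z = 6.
6/(z - 6) + 2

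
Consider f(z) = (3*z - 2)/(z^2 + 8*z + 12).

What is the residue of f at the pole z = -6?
5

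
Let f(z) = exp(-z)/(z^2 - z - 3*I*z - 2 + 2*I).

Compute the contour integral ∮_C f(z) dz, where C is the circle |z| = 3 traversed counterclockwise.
pi*(1 - I)*exp(-2*I) + pi*(-1 + I)*exp(-1 - I)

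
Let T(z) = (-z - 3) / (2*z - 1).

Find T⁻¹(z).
Set w = T(z) = (-z - 3) / (2*z - 1) and solve for z:
  w*(2*z - 1) = -z - 3
  -w + z*(2*w + 1) + 3 = 0
  z*(2*w + 1) = w - 3
  z = (3 - w)/(-2*w - 1)
Renaming the variable, T⁻¹(z) = (-z + 3)/(-2*z - 1) = (z - 3)/(2*z + 1).
(Check: ad - bc = 7 ≠ 0, so T is invertible.)

Final answer: (z - 3)/(2*z + 1)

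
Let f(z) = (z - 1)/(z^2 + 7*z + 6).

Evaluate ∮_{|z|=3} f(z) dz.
By the residue theorem, ∮_C f(z) dz = 2πi · (sum of the residues of f at the poles inside |z| = 3).

The denominator factors as (z + 6)*(z + 1), so the singularities of f are simple poles at z = -6, z = -1.
  |-6|² = 36 > 9 = 3², so this pole is outside the contour.
  |-1|² = 1 < 9 = 3², so this pole is inside the contour.

With P(z) = z - 1 and Q(z) = z^2 + 7*z + 6, each pole is simple, so Res(f, z₀) = P(z₀)/Q'(z₀) with Q'(z) = 2*z + 7.
  Res(f, -1) = P(-1)/Q'(-1) = (-2)/(5) = -2/5

∮_C f(z) dz = 2πi · (-2/5) = -4*I*pi/5

Final answer: -4*I*pi/5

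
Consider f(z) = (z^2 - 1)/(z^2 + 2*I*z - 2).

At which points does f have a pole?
The singularities of f are the zeros of the denominator. Factoring,
  z^2 + 2*I*z - 2 = (z - 1 + I)*(z + 1 + I)
so the candidates are z = 1 - I, z = -1 - I.

Check the numerator P(z) = z^2 - 1 at each one:
  P(1 - I) = -1 - 2*I ≠ 0, so z = 1 - I is a (simple) pole.
  P(-1 - I) = -1 + 2*I ≠ 0, so z = -1 - I is a (simple) pole.

Poles of f: {-1 - I, 1 - I}

Final answer: {-1 - I, 1 - I}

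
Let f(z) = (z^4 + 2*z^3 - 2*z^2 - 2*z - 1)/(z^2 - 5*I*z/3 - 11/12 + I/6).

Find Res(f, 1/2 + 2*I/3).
Write f(z) = P(z)/Q(z) with P(z) = z^4 + 2*z^3 - 2*z^2 - 2*z - 1 and Q(z) = z^2 - 5*I*z/3 - 11/12 + I/6.
The denominator factors as Q(z) = (z + 1/2 - I)*(z - 1/2 - 2*I/3), so z = 1/2 + 2*I/3 is a simple zero of Q and P is analytic there; z = 1/2 + 2*I/3 is therefore a simple pole and
  Res(f, z₀) = P(z₀)/Q'(z₀).

Q'(z) = 2*z - 5*I/3, so Q'(1/2 + 2*I/3) = 1 - I/3.
P(1/2 + 2*I/3) = -4019/1296 - 68*I/27.

Res(f, 1/2 + 2*I/3) = (-4019/1296 - 68*I/27)/(1 - I/3) = -977/480 - 13811*I/4320

Final answer: -977/480 - 13811*I/4320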